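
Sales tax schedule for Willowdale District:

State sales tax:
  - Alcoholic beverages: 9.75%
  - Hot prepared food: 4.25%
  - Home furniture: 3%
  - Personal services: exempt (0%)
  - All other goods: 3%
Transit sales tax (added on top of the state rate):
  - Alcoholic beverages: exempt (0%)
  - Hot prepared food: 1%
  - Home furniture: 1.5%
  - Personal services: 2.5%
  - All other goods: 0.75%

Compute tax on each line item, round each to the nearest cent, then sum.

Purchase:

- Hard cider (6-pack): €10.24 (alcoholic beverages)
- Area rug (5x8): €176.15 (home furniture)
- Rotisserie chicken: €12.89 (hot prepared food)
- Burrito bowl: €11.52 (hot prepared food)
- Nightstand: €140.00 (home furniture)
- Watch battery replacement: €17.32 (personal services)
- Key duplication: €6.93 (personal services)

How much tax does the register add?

€17.11

Hard cider (6-pack) €10.24: alcoholic beverages → 9.75% + 0% transit = 9.75% → €1.00
Area rug (5x8) €176.15: home furniture → 3% + 1.5% transit = 4.5% → €7.93
Rotisserie chicken €12.89: hot prepared food → 4.25% + 1% transit = 5.25% → €0.68
Burrito bowl €11.52: hot prepared food → 4.25% + 1% transit = 5.25% → €0.60
Nightstand €140.00: home furniture → 3% + 1.5% transit = 4.5% → €6.30
Watch battery replacement €17.32: personal services → 0% + 2.5% transit = 2.5% → €0.43
Key duplication €6.93: personal services → 0% + 2.5% transit = 2.5% → €0.17
Total tax = €1.00 + €7.93 + €0.68 + €0.60 + €6.30 + €0.43 + €0.17 = €17.11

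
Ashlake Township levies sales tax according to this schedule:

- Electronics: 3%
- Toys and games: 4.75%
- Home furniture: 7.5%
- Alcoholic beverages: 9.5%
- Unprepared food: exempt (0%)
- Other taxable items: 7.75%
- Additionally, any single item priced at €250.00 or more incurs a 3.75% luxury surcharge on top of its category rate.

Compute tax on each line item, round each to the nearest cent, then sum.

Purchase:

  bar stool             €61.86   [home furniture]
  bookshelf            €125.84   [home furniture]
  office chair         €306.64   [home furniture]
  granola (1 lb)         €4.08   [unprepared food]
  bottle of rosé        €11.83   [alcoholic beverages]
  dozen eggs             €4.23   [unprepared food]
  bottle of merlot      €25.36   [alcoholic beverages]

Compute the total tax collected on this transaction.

€52.11

Bar stool €61.86: home furniture → 7.5% → €4.64
Bookshelf €125.84: home furniture → 7.5% → €9.44
Office chair €306.64: home furniture → 7.5% + 3.75% surcharge = 11.25% → €34.50
Granola (1 lb) €4.08: unprepared food → 0% → €0.00
Bottle of rosé €11.83: alcoholic beverages → 9.5% → €1.12
Dozen eggs €4.23: unprepared food → 0% → €0.00
Bottle of merlot €25.36: alcoholic beverages → 9.5% → €2.41
Total tax = €4.64 + €9.44 + €34.50 + €1.12 + €2.41 = €52.11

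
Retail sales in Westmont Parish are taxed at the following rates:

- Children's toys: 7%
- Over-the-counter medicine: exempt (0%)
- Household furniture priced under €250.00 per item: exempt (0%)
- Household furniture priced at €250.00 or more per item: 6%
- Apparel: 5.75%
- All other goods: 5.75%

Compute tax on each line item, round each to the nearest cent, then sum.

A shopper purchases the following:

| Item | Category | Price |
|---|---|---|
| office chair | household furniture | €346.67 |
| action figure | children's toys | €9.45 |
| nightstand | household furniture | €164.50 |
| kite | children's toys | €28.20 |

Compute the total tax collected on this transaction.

Office chair €346.67: household furniture, €250.00 or more → 6% → €20.80
Action figure €9.45: children's toys → 7% → €0.66
Nightstand €164.50: household furniture, under €250.00 → 0% → €0.00
Kite €28.20: children's toys → 7% → €1.97
Total tax = €20.80 + €0.66 + €1.97 = €23.43

€23.43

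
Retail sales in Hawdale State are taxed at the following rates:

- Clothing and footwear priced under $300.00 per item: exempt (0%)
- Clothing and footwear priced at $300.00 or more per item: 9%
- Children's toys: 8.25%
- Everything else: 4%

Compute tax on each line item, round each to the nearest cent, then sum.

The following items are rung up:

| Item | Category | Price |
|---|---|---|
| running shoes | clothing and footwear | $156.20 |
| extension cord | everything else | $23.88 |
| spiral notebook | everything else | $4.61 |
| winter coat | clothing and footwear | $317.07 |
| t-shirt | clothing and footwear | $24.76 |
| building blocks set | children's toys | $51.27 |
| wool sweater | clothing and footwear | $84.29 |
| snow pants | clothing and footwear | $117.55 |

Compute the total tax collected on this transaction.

Running shoes $156.20: clothing and footwear, under $300.00 → 0% → $0.00
Extension cord $23.88: everything else → 4% → $0.96
Spiral notebook $4.61: everything else → 4% → $0.18
Winter coat $317.07: clothing and footwear, $300.00 or more → 9% → $28.54
T-shirt $24.76: clothing and footwear, under $300.00 → 0% → $0.00
Building blocks set $51.27: children's toys → 8.25% → $4.23
Wool sweater $84.29: clothing and footwear, under $300.00 → 0% → $0.00
Snow pants $117.55: clothing and footwear, under $300.00 → 0% → $0.00
Total tax = $0.96 + $0.18 + $28.54 + $4.23 = $33.91

$33.91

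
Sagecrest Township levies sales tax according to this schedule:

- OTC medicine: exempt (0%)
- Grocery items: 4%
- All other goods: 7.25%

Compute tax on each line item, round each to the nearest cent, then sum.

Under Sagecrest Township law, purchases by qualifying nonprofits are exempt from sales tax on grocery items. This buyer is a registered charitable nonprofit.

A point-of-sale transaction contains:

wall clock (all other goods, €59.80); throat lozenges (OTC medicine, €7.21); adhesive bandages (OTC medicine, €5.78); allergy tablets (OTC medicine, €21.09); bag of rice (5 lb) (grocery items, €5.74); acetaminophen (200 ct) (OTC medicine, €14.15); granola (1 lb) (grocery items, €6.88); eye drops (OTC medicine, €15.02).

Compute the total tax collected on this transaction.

€4.34

Wall clock €59.80: all other goods → 7.25% → €4.34
Throat lozenges €7.21: OTC medicine → 0% → €0.00
Adhesive bandages €5.78: OTC medicine → 0% → €0.00
Allergy tablets €21.09: OTC medicine → 0% → €0.00
Bag of rice (5 lb) €5.74: grocery items, buyer-exempt → 0% → €0.00
Acetaminophen (200 ct) €14.15: OTC medicine → 0% → €0.00
Granola (1 lb) €6.88: grocery items, buyer-exempt → 0% → €0.00
Eye drops €15.02: OTC medicine → 0% → €0.00
Total tax = €4.34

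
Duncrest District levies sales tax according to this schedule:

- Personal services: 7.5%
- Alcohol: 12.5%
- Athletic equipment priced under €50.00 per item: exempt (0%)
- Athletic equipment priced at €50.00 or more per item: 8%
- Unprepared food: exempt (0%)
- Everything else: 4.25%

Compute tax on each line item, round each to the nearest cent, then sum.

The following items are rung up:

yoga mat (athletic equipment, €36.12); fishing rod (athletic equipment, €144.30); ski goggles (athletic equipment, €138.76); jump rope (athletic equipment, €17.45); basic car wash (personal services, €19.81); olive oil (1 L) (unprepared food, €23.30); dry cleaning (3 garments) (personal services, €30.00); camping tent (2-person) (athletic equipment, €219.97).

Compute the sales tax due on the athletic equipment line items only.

Yoga mat €36.12: athletic equipment, under €50.00 → 0% → €0.00
Fishing rod €144.30: athletic equipment, €50.00 or more → 8% → €11.54
Ski goggles €138.76: athletic equipment, €50.00 or more → 8% → €11.10
Jump rope €17.45: athletic equipment, under €50.00 → 0% → €0.00
Camping tent (2-person) €219.97: athletic equipment, €50.00 or more → 8% → €17.60
Tax on athletic equipment = €0.00 + €11.54 + €11.10 + €0.00 + €17.60 = €40.24

€40.24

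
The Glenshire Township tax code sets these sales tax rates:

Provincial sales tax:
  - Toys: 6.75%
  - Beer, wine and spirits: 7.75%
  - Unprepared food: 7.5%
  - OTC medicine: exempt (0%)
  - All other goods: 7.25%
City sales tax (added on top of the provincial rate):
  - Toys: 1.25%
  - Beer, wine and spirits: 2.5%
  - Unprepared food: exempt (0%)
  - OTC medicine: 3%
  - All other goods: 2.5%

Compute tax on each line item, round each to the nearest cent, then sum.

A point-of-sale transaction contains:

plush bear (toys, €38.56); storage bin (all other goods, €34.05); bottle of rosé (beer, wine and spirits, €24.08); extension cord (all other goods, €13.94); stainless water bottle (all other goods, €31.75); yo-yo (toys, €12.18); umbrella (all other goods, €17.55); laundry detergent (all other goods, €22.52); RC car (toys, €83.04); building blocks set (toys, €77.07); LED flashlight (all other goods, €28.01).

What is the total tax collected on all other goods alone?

Storage bin €34.05: all other goods → 7.25% + 2.5% city = 9.75% → €3.32
Extension cord €13.94: all other goods → 7.25% + 2.5% city = 9.75% → €1.36
Stainless water bottle €31.75: all other goods → 7.25% + 2.5% city = 9.75% → €3.10
Umbrella €17.55: all other goods → 7.25% + 2.5% city = 9.75% → €1.71
Laundry detergent €22.52: all other goods → 7.25% + 2.5% city = 9.75% → €2.20
LED flashlight €28.01: all other goods → 7.25% + 2.5% city = 9.75% → €2.73
Tax on all other goods = €3.32 + €1.36 + €3.10 + €1.71 + €2.20 + €2.73 = €14.42

€14.42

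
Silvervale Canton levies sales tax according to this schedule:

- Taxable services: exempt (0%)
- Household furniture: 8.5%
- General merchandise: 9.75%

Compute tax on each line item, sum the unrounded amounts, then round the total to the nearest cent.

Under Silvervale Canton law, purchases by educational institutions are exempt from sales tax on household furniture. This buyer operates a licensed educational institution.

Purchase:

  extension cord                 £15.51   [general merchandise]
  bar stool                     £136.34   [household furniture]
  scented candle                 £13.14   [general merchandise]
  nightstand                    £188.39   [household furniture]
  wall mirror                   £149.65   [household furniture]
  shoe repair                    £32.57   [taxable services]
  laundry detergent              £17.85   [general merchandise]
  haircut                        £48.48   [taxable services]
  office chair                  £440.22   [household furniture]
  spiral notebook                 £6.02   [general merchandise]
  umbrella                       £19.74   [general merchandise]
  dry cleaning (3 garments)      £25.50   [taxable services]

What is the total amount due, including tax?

Extension cord £15.51: general merchandise → 9.75% → £1.512225
Bar stool £136.34: household furniture, buyer-exempt → 0% → £0.00
Scented candle £13.14: general merchandise → 9.75% → £1.28115
Nightstand £188.39: household furniture, buyer-exempt → 0% → £0.00
Wall mirror £149.65: household furniture, buyer-exempt → 0% → £0.00
Shoe repair £32.57: taxable services → 0% → £0.00
Laundry detergent £17.85: general merchandise → 9.75% → £1.740375
Haircut £48.48: taxable services → 0% → £0.00
Office chair £440.22: household furniture, buyer-exempt → 0% → £0.00
Spiral notebook £6.02: general merchandise → 9.75% → £0.58695
Umbrella £19.74: general merchandise → 9.75% → £1.92465
Dry cleaning (3 garments) £25.50: taxable services → 0% → £0.00
Subtotal = £1093.41; unrounded tax = £7.04535 → £7.05; total due = £1100.46

£1100.46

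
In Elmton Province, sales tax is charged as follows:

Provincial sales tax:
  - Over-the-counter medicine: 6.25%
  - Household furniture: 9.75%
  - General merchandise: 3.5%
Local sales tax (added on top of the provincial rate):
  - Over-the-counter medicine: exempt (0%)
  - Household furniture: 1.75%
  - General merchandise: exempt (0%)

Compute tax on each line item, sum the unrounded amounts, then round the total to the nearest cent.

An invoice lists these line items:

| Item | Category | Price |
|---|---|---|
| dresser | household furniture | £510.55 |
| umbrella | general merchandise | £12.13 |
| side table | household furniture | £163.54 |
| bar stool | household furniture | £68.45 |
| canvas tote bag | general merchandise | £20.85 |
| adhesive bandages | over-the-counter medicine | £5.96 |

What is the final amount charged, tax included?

Dresser £510.55: household furniture → 9.75% + 1.75% local = 11.5% → £58.71325
Umbrella £12.13: general merchandise → 3.5% + 0% local = 3.5% → £0.42455
Side table £163.54: household furniture → 9.75% + 1.75% local = 11.5% → £18.8071
Bar stool £68.45: household furniture → 9.75% + 1.75% local = 11.5% → £7.87175
Canvas tote bag £20.85: general merchandise → 3.5% + 0% local = 3.5% → £0.72975
Adhesive bandages £5.96: over-the-counter medicine → 6.25% + 0% local = 6.25% → £0.3725
Subtotal = £781.48; unrounded tax = £86.9189 → £86.92; total due = £868.40

£868.40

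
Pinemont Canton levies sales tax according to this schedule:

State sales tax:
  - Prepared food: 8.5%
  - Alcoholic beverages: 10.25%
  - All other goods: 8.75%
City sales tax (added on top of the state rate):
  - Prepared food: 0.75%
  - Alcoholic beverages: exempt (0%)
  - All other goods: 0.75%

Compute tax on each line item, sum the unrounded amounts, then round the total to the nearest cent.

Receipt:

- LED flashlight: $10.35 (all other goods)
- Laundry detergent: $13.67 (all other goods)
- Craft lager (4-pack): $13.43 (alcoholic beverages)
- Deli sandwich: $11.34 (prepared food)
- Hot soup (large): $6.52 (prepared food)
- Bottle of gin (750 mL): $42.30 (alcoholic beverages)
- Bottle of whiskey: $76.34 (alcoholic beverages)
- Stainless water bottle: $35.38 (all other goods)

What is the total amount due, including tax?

$230.16

LED flashlight $10.35: all other goods → 8.75% + 0.75% city = 9.5% → $0.98325
Laundry detergent $13.67: all other goods → 8.75% + 0.75% city = 9.5% → $1.29865
Craft lager (4-pack) $13.43: alcoholic beverages → 10.25% + 0% city = 10.25% → $1.376575
Deli sandwich $11.34: prepared food → 8.5% + 0.75% city = 9.25% → $1.04895
Hot soup (large) $6.52: prepared food → 8.5% + 0.75% city = 9.25% → $0.6031
Bottle of gin (750 mL) $42.30: alcoholic beverages → 10.25% + 0% city = 10.25% → $4.33575
Bottle of whiskey $76.34: alcoholic beverages → 10.25% + 0% city = 10.25% → $7.82485
Stainless water bottle $35.38: all other goods → 8.75% + 0.75% city = 9.5% → $3.3611
Subtotal = $209.33; unrounded tax = $20.832225 → $20.83; total due = $230.16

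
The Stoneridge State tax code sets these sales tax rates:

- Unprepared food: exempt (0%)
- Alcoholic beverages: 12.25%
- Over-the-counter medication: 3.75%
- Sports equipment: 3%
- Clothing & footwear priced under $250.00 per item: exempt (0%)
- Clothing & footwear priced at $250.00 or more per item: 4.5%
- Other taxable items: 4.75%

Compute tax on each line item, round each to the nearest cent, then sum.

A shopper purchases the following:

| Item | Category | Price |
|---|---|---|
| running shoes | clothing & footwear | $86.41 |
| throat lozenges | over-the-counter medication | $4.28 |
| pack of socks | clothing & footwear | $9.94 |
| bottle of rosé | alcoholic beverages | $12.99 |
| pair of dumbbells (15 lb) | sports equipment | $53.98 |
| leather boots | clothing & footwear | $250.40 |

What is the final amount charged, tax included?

$432.64

Running shoes $86.41: clothing & footwear, under $250.00 → 0% → $0.00
Throat lozenges $4.28: over-the-counter medication → 3.75% → $0.16
Pack of socks $9.94: clothing & footwear, under $250.00 → 0% → $0.00
Bottle of rosé $12.99: alcoholic beverages → 12.25% → $1.59
Pair of dumbbells (15 lb) $53.98: sports equipment → 3% → $1.62
Leather boots $250.40: clothing & footwear, $250.00 or more → 4.5% → $11.27
Subtotal = $418.00; tax = $14.64; total due = $432.64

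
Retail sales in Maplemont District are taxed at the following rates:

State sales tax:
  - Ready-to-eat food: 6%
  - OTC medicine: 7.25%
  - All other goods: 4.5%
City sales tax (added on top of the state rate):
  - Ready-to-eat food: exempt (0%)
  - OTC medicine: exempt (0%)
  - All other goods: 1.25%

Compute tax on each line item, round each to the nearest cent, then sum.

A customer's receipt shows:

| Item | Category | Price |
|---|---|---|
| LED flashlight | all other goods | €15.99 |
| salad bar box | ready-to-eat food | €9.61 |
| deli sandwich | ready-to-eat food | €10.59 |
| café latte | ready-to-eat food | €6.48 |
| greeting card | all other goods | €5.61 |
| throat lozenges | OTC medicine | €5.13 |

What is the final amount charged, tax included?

€56.63

LED flashlight €15.99: all other goods → 4.5% + 1.25% city = 5.75% → €0.92
Salad bar box €9.61: ready-to-eat food → 6% + 0% city = 6% → €0.58
Deli sandwich €10.59: ready-to-eat food → 6% + 0% city = 6% → €0.64
Café latte €6.48: ready-to-eat food → 6% + 0% city = 6% → €0.39
Greeting card €5.61: all other goods → 4.5% + 1.25% city = 5.75% → €0.32
Throat lozenges €5.13: OTC medicine → 7.25% + 0% city = 7.25% → €0.37
Subtotal = €53.41; tax = €3.22; total due = €56.63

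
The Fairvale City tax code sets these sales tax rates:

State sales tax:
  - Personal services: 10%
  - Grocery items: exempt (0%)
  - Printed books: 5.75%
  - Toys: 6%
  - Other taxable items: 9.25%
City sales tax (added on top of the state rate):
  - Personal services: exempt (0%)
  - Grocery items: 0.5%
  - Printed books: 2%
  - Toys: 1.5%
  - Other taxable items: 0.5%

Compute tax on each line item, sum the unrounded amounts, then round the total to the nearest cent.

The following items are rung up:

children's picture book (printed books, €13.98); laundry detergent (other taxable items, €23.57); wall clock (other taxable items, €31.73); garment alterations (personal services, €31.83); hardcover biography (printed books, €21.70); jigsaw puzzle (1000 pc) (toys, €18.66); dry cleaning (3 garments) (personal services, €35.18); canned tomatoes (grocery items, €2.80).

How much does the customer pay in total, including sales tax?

€195.72

Children's picture book €13.98: printed books → 5.75% + 2% city = 7.75% → €1.08345
Laundry detergent €23.57: other taxable items → 9.25% + 0.5% city = 9.75% → €2.298075
Wall clock €31.73: other taxable items → 9.25% + 0.5% city = 9.75% → €3.093675
Garment alterations €31.83: personal services → 10% + 0% city = 10% → €3.183
Hardcover biography €21.70: printed books → 5.75% + 2% city = 7.75% → €1.68175
Jigsaw puzzle (1000 pc) €18.66: toys → 6% + 1.5% city = 7.5% → €1.3995
Dry cleaning (3 garments) €35.18: personal services → 10% + 0% city = 10% → €3.518
Canned tomatoes €2.80: grocery items → 0% + 0.5% city = 0.5% → €0.014
Subtotal = €179.45; unrounded tax = €16.27145 → €16.27; total due = €195.72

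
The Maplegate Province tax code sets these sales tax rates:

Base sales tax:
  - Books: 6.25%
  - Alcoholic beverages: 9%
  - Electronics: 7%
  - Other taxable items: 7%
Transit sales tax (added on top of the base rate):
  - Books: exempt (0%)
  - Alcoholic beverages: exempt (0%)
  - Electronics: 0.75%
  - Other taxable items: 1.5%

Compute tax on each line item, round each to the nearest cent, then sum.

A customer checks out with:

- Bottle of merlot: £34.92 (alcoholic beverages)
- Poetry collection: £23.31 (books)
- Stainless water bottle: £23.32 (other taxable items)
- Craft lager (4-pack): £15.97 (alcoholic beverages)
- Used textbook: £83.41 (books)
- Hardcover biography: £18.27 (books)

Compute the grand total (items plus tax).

£213.57

Bottle of merlot £34.92: alcoholic beverages → 9% + 0% transit = 9% → £3.14
Poetry collection £23.31: books → 6.25% + 0% transit = 6.25% → £1.46
Stainless water bottle £23.32: other taxable items → 7% + 1.5% transit = 8.5% → £1.98
Craft lager (4-pack) £15.97: alcoholic beverages → 9% + 0% transit = 9% → £1.44
Used textbook £83.41: books → 6.25% + 0% transit = 6.25% → £5.21
Hardcover biography £18.27: books → 6.25% + 0% transit = 6.25% → £1.14
Subtotal = £199.20; tax = £14.37; total due = £213.57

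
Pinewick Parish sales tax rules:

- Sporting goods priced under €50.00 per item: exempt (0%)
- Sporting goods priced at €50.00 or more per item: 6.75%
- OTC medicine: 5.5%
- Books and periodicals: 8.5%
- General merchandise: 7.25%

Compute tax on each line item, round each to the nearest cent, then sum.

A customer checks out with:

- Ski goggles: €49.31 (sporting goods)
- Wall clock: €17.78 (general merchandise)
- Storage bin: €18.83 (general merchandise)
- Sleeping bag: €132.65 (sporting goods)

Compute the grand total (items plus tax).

Ski goggles €49.31: sporting goods, under €50.00 → 0% → €0.00
Wall clock €17.78: general merchandise → 7.25% → €1.29
Storage bin €18.83: general merchandise → 7.25% → €1.37
Sleeping bag €132.65: sporting goods, €50.00 or more → 6.75% → €8.95
Subtotal = €218.57; tax = €11.61; total due = €230.18

€230.18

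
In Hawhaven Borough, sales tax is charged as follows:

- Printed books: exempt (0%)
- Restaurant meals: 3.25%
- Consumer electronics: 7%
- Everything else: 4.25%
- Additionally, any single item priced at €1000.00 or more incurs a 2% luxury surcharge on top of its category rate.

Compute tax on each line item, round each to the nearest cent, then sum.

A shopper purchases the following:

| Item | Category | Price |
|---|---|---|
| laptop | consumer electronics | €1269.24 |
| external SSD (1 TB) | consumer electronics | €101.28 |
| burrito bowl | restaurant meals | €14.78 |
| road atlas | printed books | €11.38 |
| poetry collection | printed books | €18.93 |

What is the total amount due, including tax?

€1537.41

Laptop €1269.24: consumer electronics → 7% + 2% surcharge = 9% → €114.23
External SSD (1 TB) €101.28: consumer electronics → 7% → €7.09
Burrito bowl €14.78: restaurant meals → 3.25% → €0.48
Road atlas €11.38: printed books → 0% → €0.00
Poetry collection €18.93: printed books → 0% → €0.00
Subtotal = €1415.61; tax = €121.80; total due = €1537.41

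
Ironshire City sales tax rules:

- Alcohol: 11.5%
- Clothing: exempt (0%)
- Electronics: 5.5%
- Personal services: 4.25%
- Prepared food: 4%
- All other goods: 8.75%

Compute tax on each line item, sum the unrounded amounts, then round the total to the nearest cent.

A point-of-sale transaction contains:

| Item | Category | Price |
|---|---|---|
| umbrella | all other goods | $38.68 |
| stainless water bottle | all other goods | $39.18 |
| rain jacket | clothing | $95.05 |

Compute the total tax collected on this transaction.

$6.81

Umbrella $38.68: all other goods → 8.75% → $3.3845
Stainless water bottle $39.18: all other goods → 8.75% → $3.42825
Rain jacket $95.05: clothing → 0% → $0.00
Unrounded tax sum = $6.81275 → $6.81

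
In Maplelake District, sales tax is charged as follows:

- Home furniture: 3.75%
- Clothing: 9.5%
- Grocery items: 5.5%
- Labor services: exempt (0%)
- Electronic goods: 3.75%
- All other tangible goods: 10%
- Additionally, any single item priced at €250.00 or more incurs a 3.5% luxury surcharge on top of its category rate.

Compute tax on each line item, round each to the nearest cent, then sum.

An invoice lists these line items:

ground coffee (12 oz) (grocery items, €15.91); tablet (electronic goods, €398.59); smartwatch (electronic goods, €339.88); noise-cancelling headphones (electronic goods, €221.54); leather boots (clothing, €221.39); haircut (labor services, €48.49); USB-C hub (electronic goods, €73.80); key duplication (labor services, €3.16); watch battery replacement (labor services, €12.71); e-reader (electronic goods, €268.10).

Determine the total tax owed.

Ground coffee (12 oz) €15.91: grocery items → 5.5% → €0.88
Tablet €398.59: electronic goods → 3.75% + 3.5% surcharge = 7.25% → €28.90
Smartwatch €339.88: electronic goods → 3.75% + 3.5% surcharge = 7.25% → €24.64
Noise-cancelling headphones €221.54: electronic goods → 3.75% → €8.31
Leather boots €221.39: clothing → 9.5% → €21.03
Haircut €48.49: labor services → 0% → €0.00
USB-C hub €73.80: electronic goods → 3.75% → €2.77
Key duplication €3.16: labor services → 0% → €0.00
Watch battery replacement €12.71: labor services → 0% → €0.00
E-reader €268.10: electronic goods → 3.75% + 3.5% surcharge = 7.25% → €19.44
Total tax = €0.88 + €28.90 + €24.64 + €8.31 + €21.03 + €2.77 + €19.44 = €105.97

€105.97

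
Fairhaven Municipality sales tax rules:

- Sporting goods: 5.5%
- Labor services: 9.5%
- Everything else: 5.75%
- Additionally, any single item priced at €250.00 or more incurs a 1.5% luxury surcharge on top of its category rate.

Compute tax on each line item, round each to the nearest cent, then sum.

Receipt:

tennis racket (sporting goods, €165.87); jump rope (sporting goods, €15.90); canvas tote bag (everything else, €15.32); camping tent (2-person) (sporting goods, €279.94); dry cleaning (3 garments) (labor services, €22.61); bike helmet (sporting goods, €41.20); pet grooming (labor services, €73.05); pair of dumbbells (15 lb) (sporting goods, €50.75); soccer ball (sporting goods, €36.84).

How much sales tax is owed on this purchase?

Tennis racket €165.87: sporting goods → 5.5% → €9.12
Jump rope €15.90: sporting goods → 5.5% → €0.87
Canvas tote bag €15.32: everything else → 5.75% → €0.88
Camping tent (2-person) €279.94: sporting goods → 5.5% + 1.5% surcharge = 7% → €19.60
Dry cleaning (3 garments) €22.61: labor services → 9.5% → €2.15
Bike helmet €41.20: sporting goods → 5.5% → €2.27
Pet grooming €73.05: labor services → 9.5% → €6.94
Pair of dumbbells (15 lb) €50.75: sporting goods → 5.5% → €2.79
Soccer ball €36.84: sporting goods → 5.5% → €2.03
Total tax = €9.12 + €0.87 + €0.88 + €19.60 + €2.15 + €2.27 + €6.94 + €2.79 + €2.03 = €46.65

€46.65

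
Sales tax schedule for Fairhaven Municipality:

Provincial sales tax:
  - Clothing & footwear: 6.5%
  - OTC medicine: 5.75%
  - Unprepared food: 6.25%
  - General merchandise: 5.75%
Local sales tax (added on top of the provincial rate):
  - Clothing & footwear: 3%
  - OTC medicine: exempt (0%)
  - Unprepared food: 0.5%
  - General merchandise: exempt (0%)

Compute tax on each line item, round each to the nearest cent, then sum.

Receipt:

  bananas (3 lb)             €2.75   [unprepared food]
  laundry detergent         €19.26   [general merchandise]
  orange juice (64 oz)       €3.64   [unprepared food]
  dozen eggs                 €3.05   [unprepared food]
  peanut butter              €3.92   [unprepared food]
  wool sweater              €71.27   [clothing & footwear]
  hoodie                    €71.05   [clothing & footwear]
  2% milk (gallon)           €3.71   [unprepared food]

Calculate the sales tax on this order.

Bananas (3 lb) €2.75: unprepared food → 6.25% + 0.5% local = 6.75% → €0.19
Laundry detergent €19.26: general merchandise → 5.75% + 0% local = 5.75% → €1.11
Orange juice (64 oz) €3.64: unprepared food → 6.25% + 0.5% local = 6.75% → €0.25
Dozen eggs €3.05: unprepared food → 6.25% + 0.5% local = 6.75% → €0.21
Peanut butter €3.92: unprepared food → 6.25% + 0.5% local = 6.75% → €0.26
Wool sweater €71.27: clothing & footwear → 6.5% + 3% local = 9.5% → €6.77
Hoodie €71.05: clothing & footwear → 6.5% + 3% local = 9.5% → €6.75
2% milk (gallon) €3.71: unprepared food → 6.25% + 0.5% local = 6.75% → €0.25
Total tax = €0.19 + €1.11 + €0.25 + €0.21 + €0.26 + €6.77 + €6.75 + €0.25 = €15.79

€15.79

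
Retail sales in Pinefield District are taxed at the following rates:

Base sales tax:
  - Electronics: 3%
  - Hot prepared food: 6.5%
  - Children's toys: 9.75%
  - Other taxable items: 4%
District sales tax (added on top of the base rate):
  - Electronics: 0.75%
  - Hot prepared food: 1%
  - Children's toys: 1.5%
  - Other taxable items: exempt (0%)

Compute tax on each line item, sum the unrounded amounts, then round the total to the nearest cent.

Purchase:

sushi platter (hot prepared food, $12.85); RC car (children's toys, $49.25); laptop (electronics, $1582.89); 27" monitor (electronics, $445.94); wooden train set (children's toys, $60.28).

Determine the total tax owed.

Sushi platter $12.85: hot prepared food → 6.5% + 1% district = 7.5% → $0.96375
RC car $49.25: children's toys → 9.75% + 1.5% district = 11.25% → $5.540625
Laptop $1582.89: electronics → 3% + 0.75% district = 3.75% → $59.358375
27" monitor $445.94: electronics → 3% + 0.75% district = 3.75% → $16.72275
Wooden train set $60.28: children's toys → 9.75% + 1.5% district = 11.25% → $6.7815
Unrounded tax sum = $89.367 → $89.37

$89.37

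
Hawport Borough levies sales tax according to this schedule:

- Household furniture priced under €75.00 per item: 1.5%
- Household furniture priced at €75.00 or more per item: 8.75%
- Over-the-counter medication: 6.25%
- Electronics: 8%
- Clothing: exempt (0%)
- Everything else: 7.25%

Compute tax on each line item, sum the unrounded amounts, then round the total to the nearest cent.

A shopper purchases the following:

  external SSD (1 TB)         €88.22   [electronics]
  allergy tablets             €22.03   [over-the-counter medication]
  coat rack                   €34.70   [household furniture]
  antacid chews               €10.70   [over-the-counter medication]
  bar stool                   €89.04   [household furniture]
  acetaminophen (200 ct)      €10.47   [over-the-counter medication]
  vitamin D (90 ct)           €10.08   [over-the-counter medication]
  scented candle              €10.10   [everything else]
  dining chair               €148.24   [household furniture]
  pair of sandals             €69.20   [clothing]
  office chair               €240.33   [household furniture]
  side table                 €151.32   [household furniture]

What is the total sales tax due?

External SSD (1 TB) €88.22: electronics → 8% → €7.0576
Allergy tablets €22.03: over-the-counter medication → 6.25% → €1.376875
Coat rack €34.70: household furniture, under €75.00 → 1.5% → €0.5205
Antacid chews €10.70: over-the-counter medication → 6.25% → €0.66875
Bar stool €89.04: household furniture, €75.00 or more → 8.75% → €7.791
Acetaminophen (200 ct) €10.47: over-the-counter medication → 6.25% → €0.654375
Vitamin D (90 ct) €10.08: over-the-counter medication → 6.25% → €0.63
Scented candle €10.10: everything else → 7.25% → €0.73225
Dining chair €148.24: household furniture, €75.00 or more → 8.75% → €12.971
Pair of sandals €69.20: clothing → 0% → €0.00
Office chair €240.33: household furniture, €75.00 or more → 8.75% → €21.028875
Side table €151.32: household furniture, €75.00 or more → 8.75% → €13.2405
Unrounded tax sum = €66.671725 → €66.67

€66.67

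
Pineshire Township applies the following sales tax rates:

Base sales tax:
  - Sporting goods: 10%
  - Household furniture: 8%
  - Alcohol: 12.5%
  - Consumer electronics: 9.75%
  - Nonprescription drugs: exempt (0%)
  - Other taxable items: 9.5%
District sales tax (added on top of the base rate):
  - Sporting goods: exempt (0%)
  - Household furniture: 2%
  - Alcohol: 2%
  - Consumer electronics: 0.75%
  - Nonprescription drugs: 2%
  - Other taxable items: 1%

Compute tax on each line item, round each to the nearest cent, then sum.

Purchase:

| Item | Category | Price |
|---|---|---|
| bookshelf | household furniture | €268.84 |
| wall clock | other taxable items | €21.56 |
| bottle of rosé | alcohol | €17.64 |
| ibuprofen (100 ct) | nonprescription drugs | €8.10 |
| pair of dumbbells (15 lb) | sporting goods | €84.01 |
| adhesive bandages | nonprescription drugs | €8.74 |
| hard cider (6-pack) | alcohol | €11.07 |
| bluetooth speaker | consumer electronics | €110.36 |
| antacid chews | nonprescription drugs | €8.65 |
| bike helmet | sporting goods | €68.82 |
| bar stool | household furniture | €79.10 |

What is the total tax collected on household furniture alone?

€34.79

Bookshelf €268.84: household furniture → 8% + 2% district = 10% → €26.88
Bar stool €79.10: household furniture → 8% + 2% district = 10% → €7.91
Tax on household furniture = €26.88 + €7.91 = €34.79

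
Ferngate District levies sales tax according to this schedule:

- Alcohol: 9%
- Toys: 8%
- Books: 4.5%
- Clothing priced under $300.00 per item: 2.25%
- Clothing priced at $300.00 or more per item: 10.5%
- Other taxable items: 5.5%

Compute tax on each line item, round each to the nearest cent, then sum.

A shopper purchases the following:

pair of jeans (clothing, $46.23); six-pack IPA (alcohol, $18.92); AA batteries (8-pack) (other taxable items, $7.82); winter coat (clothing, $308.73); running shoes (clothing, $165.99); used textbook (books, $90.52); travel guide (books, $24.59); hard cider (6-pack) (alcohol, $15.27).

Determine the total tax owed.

$45.87

Pair of jeans $46.23: clothing, under $300.00 → 2.25% → $1.04
Six-pack IPA $18.92: alcohol → 9% → $1.70
AA batteries (8-pack) $7.82: other taxable items → 5.5% → $0.43
Winter coat $308.73: clothing, $300.00 or more → 10.5% → $32.42
Running shoes $165.99: clothing, under $300.00 → 2.25% → $3.73
Used textbook $90.52: books → 4.5% → $4.07
Travel guide $24.59: books → 4.5% → $1.11
Hard cider (6-pack) $15.27: alcohol → 9% → $1.37
Total tax = $1.04 + $1.70 + $0.43 + $32.42 + $3.73 + $4.07 + $1.11 + $1.37 = $45.87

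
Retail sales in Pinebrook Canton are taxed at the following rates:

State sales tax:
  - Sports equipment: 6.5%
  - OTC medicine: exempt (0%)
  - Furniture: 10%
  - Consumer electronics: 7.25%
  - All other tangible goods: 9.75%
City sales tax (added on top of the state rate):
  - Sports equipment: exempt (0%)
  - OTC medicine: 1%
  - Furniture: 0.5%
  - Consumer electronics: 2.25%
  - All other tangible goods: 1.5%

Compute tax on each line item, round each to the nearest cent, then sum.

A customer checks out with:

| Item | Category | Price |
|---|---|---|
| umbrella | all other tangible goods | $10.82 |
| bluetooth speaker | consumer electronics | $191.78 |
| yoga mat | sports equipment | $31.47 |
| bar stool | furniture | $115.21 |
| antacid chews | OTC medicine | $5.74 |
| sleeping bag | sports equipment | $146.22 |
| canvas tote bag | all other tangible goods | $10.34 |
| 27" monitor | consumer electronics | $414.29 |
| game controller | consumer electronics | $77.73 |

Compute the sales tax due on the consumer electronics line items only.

Bluetooth speaker $191.78: consumer electronics → 7.25% + 2.25% city = 9.5% → $18.22
27" monitor $414.29: consumer electronics → 7.25% + 2.25% city = 9.5% → $39.36
Game controller $77.73: consumer electronics → 7.25% + 2.25% city = 9.5% → $7.38
Tax on consumer electronics = $18.22 + $39.36 + $7.38 = $64.96

$64.96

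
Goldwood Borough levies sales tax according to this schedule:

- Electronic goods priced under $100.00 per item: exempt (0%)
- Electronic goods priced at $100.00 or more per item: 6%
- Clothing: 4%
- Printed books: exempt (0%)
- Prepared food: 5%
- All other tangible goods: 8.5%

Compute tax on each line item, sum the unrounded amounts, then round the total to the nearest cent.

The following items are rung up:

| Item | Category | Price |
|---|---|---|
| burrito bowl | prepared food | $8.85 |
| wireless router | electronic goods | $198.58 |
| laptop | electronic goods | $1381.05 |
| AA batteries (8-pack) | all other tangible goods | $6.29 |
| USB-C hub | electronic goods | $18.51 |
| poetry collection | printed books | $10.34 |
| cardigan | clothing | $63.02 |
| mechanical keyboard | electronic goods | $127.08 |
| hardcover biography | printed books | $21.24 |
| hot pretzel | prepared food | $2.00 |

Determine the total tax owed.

$106.00

Burrito bowl $8.85: prepared food → 5% → $0.4425
Wireless router $198.58: electronic goods, $100.00 or more → 6% → $11.9148
Laptop $1381.05: electronic goods, $100.00 or more → 6% → $82.863
AA batteries (8-pack) $6.29: all other tangible goods → 8.5% → $0.53465
USB-C hub $18.51: electronic goods, under $100.00 → 0% → $0.00
Poetry collection $10.34: printed books → 0% → $0.00
Cardigan $63.02: clothing → 4% → $2.5208
Mechanical keyboard $127.08: electronic goods, $100.00 or more → 6% → $7.6248
Hardcover biography $21.24: printed books → 0% → $0.00
Hot pretzel $2.00: prepared food → 5% → $0.10
Unrounded tax sum = $106.00055 → $106.00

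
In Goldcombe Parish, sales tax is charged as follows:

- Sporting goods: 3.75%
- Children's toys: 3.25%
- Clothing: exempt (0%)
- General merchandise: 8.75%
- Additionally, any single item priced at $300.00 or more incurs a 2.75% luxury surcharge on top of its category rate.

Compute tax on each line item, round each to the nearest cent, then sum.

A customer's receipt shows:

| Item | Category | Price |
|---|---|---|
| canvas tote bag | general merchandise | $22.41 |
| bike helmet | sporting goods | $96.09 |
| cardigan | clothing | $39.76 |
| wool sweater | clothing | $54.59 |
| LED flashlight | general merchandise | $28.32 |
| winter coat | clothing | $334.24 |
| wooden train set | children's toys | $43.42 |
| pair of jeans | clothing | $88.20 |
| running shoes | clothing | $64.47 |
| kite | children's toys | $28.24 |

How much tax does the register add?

$19.56

Canvas tote bag $22.41: general merchandise → 8.75% → $1.96
Bike helmet $96.09: sporting goods → 3.75% → $3.60
Cardigan $39.76: clothing → 0% → $0.00
Wool sweater $54.59: clothing → 0% → $0.00
LED flashlight $28.32: general merchandise → 8.75% → $2.48
Winter coat $334.24: clothing → 0% + 2.75% surcharge = 2.75% → $9.19
Wooden train set $43.42: children's toys → 3.25% → $1.41
Pair of jeans $88.20: clothing → 0% → $0.00
Running shoes $64.47: clothing → 0% → $0.00
Kite $28.24: children's toys → 3.25% → $0.92
Total tax = $1.96 + $3.60 + $2.48 + $9.19 + $1.41 + $0.92 = $19.56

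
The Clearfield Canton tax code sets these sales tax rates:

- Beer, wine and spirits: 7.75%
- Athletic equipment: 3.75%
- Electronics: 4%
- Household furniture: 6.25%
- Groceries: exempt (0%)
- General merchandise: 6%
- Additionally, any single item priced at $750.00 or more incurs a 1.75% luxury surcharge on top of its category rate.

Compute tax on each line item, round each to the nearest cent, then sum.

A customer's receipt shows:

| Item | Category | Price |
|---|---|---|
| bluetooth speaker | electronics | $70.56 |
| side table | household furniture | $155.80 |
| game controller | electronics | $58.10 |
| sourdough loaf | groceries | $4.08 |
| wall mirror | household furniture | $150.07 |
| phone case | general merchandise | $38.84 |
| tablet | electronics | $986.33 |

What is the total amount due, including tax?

$1547.08

Bluetooth speaker $70.56: electronics → 4% → $2.82
Side table $155.80: household furniture → 6.25% → $9.74
Game controller $58.10: electronics → 4% → $2.32
Sourdough loaf $4.08: groceries → 0% → $0.00
Wall mirror $150.07: household furniture → 6.25% → $9.38
Phone case $38.84: general merchandise → 6% → $2.33
Tablet $986.33: electronics → 4% + 1.75% surcharge = 5.75% → $56.71
Subtotal = $1463.78; tax = $83.30; total due = $1547.08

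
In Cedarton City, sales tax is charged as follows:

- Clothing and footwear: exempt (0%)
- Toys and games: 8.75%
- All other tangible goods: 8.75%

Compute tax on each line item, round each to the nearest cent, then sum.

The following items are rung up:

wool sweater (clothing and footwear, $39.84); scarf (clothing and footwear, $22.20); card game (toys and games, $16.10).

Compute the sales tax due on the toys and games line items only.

$1.41

Card game $16.10: toys and games → 8.75% → $1.41
Tax on toys and games = $1.41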